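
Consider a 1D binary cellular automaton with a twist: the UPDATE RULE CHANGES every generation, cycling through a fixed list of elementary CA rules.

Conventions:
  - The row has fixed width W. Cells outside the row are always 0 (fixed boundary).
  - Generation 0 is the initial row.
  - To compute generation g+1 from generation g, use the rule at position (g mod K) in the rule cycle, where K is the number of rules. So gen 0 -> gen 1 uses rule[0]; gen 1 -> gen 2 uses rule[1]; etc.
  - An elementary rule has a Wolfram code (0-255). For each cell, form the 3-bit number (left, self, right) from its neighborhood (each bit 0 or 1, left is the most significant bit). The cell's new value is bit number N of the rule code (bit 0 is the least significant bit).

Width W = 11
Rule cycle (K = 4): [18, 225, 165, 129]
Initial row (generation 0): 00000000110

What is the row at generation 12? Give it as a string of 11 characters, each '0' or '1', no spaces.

Gen 0: 00000000110
Gen 1 (rule 18): 00000001001
Gen 2 (rule 225): 11111100000
Gen 3 (rule 165): 01111001111
Gen 4 (rule 129): 00110000110
Gen 5 (rule 18): 01001001001
Gen 6 (rule 225): 00000000000
Gen 7 (rule 165): 11111111111
Gen 8 (rule 129): 01111111110
Gen 9 (rule 18): 10000000001
Gen 10 (rule 225): 00111111100
Gen 11 (rule 165): 10011111001
Gen 12 (rule 129): 00001110000

Answer: 00001110000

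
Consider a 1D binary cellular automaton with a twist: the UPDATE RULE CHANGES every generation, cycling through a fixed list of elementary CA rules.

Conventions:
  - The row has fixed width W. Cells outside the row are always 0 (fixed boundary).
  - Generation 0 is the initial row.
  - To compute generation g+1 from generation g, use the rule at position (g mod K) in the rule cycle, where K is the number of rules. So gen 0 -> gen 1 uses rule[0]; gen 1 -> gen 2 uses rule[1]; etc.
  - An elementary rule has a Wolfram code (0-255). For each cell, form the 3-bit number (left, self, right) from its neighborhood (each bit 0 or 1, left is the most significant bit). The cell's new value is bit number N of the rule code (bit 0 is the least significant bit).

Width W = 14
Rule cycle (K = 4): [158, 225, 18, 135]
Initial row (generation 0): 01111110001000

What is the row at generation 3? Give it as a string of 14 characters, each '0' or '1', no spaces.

Gen 0: 01111110001000
Gen 1 (rule 158): 11111101011100
Gen 2 (rule 225): 01111110101101
Gen 3 (rule 18): 10000000000000

Answer: 10000000000000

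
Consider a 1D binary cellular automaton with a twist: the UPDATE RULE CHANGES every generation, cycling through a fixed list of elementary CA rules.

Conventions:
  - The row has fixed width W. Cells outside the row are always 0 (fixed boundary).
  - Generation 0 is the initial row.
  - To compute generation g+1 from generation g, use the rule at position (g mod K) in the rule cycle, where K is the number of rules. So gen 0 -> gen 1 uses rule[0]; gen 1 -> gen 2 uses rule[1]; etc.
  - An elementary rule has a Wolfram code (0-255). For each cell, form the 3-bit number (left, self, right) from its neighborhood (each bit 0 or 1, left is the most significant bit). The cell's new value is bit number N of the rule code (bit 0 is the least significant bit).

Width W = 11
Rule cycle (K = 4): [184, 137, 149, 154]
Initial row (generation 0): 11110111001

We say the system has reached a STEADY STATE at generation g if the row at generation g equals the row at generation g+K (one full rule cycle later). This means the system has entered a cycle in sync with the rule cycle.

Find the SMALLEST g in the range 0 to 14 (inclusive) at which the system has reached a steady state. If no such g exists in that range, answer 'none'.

Gen 0: 11110111001
Gen 1 (rule 184): 11101110100
Gen 2 (rule 137): 11001100001
Gen 3 (rule 149): 00100011101
Gen 4 (rule 154): 01010111000
Gen 5 (rule 184): 00101110100
Gen 6 (rule 137): 10001100001
Gen 7 (rule 149): 11100011101
Gen 8 (rule 154): 11010111000
Gen 9 (rule 184): 10101110100
Gen 10 (rule 137): 00001100001
Gen 11 (rule 149): 11100011101
Gen 12 (rule 154): 11010111000
Gen 13 (rule 184): 10101110100
Gen 14 (rule 137): 00001100001
Gen 15 (rule 149): 11100011101
Gen 16 (rule 154): 11010111000
Gen 17 (rule 184): 10101110100
Gen 18 (rule 137): 00001100001

Answer: 7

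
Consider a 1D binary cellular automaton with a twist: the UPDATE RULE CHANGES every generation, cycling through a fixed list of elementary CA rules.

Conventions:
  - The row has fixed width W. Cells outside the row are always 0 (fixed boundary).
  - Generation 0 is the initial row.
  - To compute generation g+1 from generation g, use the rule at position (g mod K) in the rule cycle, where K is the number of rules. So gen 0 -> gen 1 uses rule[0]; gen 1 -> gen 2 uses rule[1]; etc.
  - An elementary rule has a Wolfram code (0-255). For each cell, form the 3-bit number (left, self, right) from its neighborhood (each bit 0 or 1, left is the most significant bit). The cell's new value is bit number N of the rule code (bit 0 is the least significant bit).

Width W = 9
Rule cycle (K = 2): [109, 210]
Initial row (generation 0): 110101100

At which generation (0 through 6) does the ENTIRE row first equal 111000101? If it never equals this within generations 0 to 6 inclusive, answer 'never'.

Answer: never

Derivation:
Gen 0: 110101100
Gen 1 (rule 109): 111111101
Gen 2 (rule 210): 011111100
Gen 3 (rule 109): 010000101
Gen 4 (rule 210): 101001000
Gen 5 (rule 109): 111001011
Gen 6 (rule 210): 011110001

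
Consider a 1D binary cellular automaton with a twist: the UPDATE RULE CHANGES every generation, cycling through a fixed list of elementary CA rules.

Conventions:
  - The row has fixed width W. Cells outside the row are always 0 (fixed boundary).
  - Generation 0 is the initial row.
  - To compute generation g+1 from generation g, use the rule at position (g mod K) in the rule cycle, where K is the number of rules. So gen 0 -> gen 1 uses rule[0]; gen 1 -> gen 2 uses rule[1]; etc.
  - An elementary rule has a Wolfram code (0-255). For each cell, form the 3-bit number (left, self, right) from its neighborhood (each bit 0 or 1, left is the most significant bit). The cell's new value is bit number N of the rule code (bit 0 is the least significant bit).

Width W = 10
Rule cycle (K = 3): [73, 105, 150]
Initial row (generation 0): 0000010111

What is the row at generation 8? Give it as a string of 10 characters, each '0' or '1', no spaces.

Gen 0: 0000010111
Gen 1 (rule 73): 1111000101
Gen 2 (rule 105): 1001010010
Gen 3 (rule 150): 1111011111
Gen 4 (rule 73): 1001010001
Gen 5 (rule 105): 0000100100
Gen 6 (rule 150): 0001111110
Gen 7 (rule 73): 1101000010
Gen 8 (rule 105): 1110011000

Answer: 1110011000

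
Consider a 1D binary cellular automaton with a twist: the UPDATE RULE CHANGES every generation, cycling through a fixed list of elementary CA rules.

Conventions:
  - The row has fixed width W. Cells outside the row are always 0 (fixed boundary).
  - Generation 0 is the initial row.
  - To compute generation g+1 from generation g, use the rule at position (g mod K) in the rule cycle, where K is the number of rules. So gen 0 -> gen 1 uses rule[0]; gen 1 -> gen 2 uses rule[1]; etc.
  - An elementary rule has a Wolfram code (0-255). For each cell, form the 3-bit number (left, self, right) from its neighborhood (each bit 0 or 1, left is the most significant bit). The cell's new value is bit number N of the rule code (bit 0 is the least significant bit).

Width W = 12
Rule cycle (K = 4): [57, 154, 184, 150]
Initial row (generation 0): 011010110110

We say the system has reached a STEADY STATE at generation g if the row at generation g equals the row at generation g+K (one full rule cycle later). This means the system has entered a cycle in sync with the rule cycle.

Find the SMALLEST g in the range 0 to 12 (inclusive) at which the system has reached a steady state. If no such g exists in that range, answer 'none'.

Answer: none

Derivation:
Gen 0: 011010110110
Gen 1 (rule 57): 010101101101
Gen 2 (rule 154): 100001001000
Gen 3 (rule 184): 010000100100
Gen 4 (rule 150): 111001111110
Gen 5 (rule 57): 100101000001
Gen 6 (rule 154): 011000100010
Gen 7 (rule 184): 010100010001
Gen 8 (rule 150): 110110111011
Gen 9 (rule 57): 101101100110
Gen 10 (rule 154): 001001011101
Gen 11 (rule 184): 000100111010
Gen 12 (rule 150): 001111010011
Gen 13 (rule 57): 101000101010
Gen 14 (rule 154): 000101000001
Gen 15 (rule 184): 000010100000
Gen 16 (rule 150): 000110110000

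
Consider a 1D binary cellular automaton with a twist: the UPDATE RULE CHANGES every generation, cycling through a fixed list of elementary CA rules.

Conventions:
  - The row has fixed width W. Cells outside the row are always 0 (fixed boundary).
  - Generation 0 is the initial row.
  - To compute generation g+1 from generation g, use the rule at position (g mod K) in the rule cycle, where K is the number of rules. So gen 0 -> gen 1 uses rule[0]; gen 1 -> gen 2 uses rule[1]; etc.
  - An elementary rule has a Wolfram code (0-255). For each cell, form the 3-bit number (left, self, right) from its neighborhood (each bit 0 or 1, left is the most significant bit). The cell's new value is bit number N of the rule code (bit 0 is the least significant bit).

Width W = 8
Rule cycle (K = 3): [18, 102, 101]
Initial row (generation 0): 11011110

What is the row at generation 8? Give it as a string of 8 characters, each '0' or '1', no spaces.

Gen 0: 11011110
Gen 1 (rule 18): 00000001
Gen 2 (rule 102): 00000011
Gen 3 (rule 101): 11111001
Gen 4 (rule 18): 00000110
Gen 5 (rule 102): 00001010
Gen 6 (rule 101): 11101110
Gen 7 (rule 18): 00000001
Gen 8 (rule 102): 00000011

Answer: 00000011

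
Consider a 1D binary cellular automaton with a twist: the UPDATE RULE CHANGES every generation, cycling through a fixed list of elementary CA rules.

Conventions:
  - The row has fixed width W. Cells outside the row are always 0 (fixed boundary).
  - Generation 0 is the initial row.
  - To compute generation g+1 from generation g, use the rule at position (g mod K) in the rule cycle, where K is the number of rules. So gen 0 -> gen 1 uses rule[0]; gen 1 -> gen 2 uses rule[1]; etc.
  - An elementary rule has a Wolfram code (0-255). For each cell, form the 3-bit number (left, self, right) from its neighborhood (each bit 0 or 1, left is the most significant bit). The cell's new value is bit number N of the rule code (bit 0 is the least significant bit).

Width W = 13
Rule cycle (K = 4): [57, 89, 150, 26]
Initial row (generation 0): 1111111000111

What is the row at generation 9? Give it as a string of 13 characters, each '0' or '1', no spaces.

Gen 0: 1111111000111
Gen 1 (rule 57): 1000000110100
Gen 2 (rule 89): 0111110110011
Gen 3 (rule 150): 1011100001100
Gen 4 (rule 26): 0010010011010
Gen 5 (rule 57): 1001001010101
Gen 6 (rule 89): 0100100000000
Gen 7 (rule 150): 1111110000000
Gen 8 (rule 26): 1000001000000
Gen 9 (rule 57): 0111100111111

Answer: 0111100111111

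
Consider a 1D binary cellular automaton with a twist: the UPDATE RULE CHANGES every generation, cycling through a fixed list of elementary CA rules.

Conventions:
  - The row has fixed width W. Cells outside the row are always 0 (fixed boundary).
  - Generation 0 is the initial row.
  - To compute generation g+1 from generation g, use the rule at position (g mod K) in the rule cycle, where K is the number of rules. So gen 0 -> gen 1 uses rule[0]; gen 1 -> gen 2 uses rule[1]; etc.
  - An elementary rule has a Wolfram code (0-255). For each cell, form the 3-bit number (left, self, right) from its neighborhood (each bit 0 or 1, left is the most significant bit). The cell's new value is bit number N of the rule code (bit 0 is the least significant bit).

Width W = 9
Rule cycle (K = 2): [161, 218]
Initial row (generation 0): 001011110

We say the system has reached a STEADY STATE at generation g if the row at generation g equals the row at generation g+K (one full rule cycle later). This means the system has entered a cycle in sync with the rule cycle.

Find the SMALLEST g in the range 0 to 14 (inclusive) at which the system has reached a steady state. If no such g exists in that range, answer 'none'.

Answer: 12

Derivation:
Gen 0: 001011110
Gen 1 (rule 161): 100101100
Gen 2 (rule 218): 011001110
Gen 3 (rule 161): 000000100
Gen 4 (rule 218): 000001010
Gen 5 (rule 161): 111100100
Gen 6 (rule 218): 111111010
Gen 7 (rule 161): 011110100
Gen 8 (rule 218): 111110010
Gen 9 (rule 161): 011100000
Gen 10 (rule 218): 111110000
Gen 11 (rule 161): 011100111
Gen 12 (rule 218): 111111111
Gen 13 (rule 161): 011111110
Gen 14 (rule 218): 111111111
Gen 15 (rule 161): 011111110
Gen 16 (rule 218): 111111111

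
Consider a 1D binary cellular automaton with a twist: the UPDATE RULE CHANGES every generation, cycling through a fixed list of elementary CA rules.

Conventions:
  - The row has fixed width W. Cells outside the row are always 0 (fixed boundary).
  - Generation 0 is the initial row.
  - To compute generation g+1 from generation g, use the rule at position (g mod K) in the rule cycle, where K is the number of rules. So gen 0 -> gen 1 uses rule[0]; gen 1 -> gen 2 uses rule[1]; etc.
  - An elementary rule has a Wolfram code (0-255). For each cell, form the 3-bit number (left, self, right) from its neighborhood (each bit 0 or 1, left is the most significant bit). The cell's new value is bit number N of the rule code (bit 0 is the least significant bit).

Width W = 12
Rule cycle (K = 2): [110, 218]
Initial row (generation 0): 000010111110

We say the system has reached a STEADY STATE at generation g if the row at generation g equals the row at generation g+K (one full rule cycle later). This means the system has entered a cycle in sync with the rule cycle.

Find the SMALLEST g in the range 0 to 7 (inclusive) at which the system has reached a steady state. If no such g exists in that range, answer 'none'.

Gen 0: 000010111110
Gen 1 (rule 110): 000111100010
Gen 2 (rule 218): 001111110101
Gen 3 (rule 110): 011000011111
Gen 4 (rule 218): 111100111111
Gen 5 (rule 110): 100101100001
Gen 6 (rule 218): 011001110010
Gen 7 (rule 110): 111011010110
Gen 8 (rule 218): 111011000111
Gen 9 (rule 110): 101111001101

Answer: none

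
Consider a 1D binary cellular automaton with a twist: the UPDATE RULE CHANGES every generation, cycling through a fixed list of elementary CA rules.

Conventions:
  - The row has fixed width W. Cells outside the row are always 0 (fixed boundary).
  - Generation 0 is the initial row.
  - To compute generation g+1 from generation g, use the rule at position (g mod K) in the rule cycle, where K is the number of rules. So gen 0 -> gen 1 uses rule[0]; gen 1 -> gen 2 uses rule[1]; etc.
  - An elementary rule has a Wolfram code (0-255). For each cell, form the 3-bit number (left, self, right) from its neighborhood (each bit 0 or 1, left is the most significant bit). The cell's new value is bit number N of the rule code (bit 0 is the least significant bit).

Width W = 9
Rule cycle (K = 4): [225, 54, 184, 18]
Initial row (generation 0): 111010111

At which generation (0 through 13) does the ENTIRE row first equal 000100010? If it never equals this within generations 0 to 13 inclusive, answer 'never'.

Answer: never

Derivation:
Gen 0: 111010111
Gen 1 (rule 225): 011101011
Gen 2 (rule 54): 100011100
Gen 3 (rule 184): 010011010
Gen 4 (rule 18): 101100001
Gen 5 (rule 225): 010101100
Gen 6 (rule 54): 111110010
Gen 7 (rule 184): 111101001
Gen 8 (rule 18): 000000110
Gen 9 (rule 225): 111110010
Gen 10 (rule 54): 000001111
Gen 11 (rule 184): 000001110
Gen 12 (rule 18): 000010001
Gen 13 (rule 225): 111000100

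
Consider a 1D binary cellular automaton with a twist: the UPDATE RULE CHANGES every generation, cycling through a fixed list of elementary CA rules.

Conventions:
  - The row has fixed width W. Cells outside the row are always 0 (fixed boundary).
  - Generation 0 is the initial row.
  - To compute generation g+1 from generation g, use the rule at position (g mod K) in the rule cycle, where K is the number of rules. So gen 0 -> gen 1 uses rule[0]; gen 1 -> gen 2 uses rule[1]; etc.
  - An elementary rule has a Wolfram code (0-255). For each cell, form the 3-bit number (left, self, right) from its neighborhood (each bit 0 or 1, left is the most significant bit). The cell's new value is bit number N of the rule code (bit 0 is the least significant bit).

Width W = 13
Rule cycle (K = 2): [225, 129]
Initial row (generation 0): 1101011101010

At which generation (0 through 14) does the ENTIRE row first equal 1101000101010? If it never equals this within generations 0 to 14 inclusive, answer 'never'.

Answer: never

Derivation:
Gen 0: 1101011101010
Gen 1 (rule 225): 0110101110100
Gen 2 (rule 129): 0000000100001
Gen 3 (rule 225): 1111110001100
Gen 4 (rule 129): 0111100100001
Gen 5 (rule 225): 0011100001100
Gen 6 (rule 129): 1001001100001
Gen 7 (rule 225): 0000000101100
Gen 8 (rule 129): 1111110000001
Gen 9 (rule 225): 0111110111100
Gen 10 (rule 129): 0011100011001
Gen 11 (rule 225): 1001101001000
Gen 12 (rule 129): 0000000000011
Gen 13 (rule 225): 1111111111001
Gen 14 (rule 129): 0111111110000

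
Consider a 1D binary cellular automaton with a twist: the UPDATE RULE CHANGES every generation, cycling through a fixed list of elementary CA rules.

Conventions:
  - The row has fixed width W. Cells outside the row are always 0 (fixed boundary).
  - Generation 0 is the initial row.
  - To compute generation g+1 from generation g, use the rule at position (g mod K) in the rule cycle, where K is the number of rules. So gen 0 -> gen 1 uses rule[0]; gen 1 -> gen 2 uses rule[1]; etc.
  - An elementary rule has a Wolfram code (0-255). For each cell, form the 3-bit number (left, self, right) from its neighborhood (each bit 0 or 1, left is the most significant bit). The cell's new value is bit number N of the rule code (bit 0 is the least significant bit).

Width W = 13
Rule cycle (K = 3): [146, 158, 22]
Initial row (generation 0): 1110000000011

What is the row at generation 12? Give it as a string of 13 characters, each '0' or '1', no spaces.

Gen 0: 1110000000011
Gen 1 (rule 146): 0101000000100
Gen 2 (rule 158): 1101100001110
Gen 3 (rule 22): 0000010010001
Gen 4 (rule 146): 0000101101010
Gen 5 (rule 158): 0001101001011
Gen 6 (rule 22): 0010001111000
Gen 7 (rule 146): 0101010110100
Gen 8 (rule 158): 1101010100110
Gen 9 (rule 22): 0001010111001
Gen 10 (rule 146): 0010000010110
Gen 11 (rule 158): 0111000110101
Gen 12 (rule 22): 1000101000101

Answer: 1000101000101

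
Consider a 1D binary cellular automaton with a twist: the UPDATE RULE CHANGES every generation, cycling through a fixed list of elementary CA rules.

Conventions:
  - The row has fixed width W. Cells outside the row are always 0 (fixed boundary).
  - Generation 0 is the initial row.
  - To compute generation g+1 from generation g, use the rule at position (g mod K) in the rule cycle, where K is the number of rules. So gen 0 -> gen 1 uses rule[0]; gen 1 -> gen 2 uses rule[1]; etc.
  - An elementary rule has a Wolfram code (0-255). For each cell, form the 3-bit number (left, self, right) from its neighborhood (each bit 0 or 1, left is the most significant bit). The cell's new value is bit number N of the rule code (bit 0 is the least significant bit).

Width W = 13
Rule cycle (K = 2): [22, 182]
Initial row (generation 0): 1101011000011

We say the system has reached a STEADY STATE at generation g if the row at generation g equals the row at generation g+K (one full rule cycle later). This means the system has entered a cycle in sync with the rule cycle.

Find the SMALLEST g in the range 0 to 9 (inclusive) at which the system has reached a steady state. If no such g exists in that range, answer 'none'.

Gen 0: 1101011000011
Gen 1 (rule 22): 0001000100100
Gen 2 (rule 182): 0011101111110
Gen 3 (rule 22): 0100000000001
Gen 4 (rule 182): 1110000000011
Gen 5 (rule 22): 0001000000100
Gen 6 (rule 182): 0011100001110
Gen 7 (rule 22): 0100010010001
Gen 8 (rule 182): 1110111111011
Gen 9 (rule 22): 0000000000000
Gen 10 (rule 182): 0000000000000
Gen 11 (rule 22): 0000000000000

Answer: 9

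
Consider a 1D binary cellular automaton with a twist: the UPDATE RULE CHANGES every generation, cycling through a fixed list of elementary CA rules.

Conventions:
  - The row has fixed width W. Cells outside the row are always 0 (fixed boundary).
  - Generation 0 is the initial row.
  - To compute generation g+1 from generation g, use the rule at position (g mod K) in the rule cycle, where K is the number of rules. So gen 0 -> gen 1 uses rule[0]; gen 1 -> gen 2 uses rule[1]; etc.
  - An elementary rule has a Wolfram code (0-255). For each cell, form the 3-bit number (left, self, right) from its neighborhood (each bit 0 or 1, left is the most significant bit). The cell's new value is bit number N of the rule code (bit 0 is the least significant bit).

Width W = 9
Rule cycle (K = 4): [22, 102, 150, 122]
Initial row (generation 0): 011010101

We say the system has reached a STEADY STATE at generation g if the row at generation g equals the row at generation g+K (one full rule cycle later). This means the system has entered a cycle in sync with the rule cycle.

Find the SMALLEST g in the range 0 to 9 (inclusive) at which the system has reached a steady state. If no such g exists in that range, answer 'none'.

Answer: 9

Derivation:
Gen 0: 011010101
Gen 1 (rule 22): 100010101
Gen 2 (rule 102): 100111111
Gen 3 (rule 150): 111011110
Gen 4 (rule 122): 101110011
Gen 5 (rule 22): 100001100
Gen 6 (rule 102): 100010100
Gen 7 (rule 150): 110110110
Gen 8 (rule 122): 111111111
Gen 9 (rule 22): 000000000
Gen 10 (rule 102): 000000000
Gen 11 (rule 150): 000000000
Gen 12 (rule 122): 000000000
Gen 13 (rule 22): 000000000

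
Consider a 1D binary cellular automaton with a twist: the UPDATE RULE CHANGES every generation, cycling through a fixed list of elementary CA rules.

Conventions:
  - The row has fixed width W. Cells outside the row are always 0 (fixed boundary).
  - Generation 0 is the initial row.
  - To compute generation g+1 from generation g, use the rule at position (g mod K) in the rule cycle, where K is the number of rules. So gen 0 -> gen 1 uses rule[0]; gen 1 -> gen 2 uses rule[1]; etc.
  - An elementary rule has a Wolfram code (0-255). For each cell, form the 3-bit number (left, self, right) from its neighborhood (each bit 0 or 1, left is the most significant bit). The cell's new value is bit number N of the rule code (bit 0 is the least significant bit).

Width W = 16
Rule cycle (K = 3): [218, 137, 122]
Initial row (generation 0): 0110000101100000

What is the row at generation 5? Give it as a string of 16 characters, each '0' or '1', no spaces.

Answer: 1011000111111001

Derivation:
Gen 0: 0110000101100000
Gen 1 (rule 218): 1111001001110000
Gen 2 (rule 137): 1110000001100111
Gen 3 (rule 122): 1011000011111101
Gen 4 (rule 218): 0011100111111100
Gen 5 (rule 137): 1011000111111001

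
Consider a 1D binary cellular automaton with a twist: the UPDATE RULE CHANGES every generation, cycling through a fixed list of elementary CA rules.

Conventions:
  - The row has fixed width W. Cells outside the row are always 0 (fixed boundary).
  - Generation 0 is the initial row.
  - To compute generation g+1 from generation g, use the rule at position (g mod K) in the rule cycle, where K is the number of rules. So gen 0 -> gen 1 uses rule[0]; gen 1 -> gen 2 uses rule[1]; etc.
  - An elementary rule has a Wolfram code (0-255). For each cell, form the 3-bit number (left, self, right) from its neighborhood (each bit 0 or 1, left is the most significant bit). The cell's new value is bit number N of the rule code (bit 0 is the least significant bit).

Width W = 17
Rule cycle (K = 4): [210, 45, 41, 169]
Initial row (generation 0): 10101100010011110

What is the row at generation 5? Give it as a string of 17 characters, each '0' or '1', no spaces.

Answer: 01011011100010101

Derivation:
Gen 0: 10101100010011110
Gen 1 (rule 210): 00000110101101111
Gen 2 (rule 45): 11110101111011000
Gen 3 (rule 41): 10001011000110011
Gen 4 (rule 169): 00100110010100010
Gen 5 (rule 210): 01011011100010101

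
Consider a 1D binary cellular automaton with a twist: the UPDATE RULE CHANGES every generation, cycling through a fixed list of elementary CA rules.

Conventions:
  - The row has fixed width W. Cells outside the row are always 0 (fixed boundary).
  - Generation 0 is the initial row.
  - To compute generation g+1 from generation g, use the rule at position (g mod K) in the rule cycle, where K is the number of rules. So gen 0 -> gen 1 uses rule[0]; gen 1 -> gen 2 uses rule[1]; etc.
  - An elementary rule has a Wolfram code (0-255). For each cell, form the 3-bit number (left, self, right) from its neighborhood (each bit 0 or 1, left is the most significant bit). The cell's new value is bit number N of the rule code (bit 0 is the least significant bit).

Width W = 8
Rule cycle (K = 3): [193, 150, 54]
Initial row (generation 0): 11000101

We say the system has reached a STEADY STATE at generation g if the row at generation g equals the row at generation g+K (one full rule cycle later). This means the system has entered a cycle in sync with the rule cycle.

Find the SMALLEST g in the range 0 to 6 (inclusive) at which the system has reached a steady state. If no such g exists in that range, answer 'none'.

Answer: 3

Derivation:
Gen 0: 11000101
Gen 1 (rule 193): 01010000
Gen 2 (rule 150): 11011000
Gen 3 (rule 54): 00100100
Gen 4 (rule 193): 10000001
Gen 5 (rule 150): 11000011
Gen 6 (rule 54): 00100100
Gen 7 (rule 193): 10000001
Gen 8 (rule 150): 11000011
Gen 9 (rule 54): 00100100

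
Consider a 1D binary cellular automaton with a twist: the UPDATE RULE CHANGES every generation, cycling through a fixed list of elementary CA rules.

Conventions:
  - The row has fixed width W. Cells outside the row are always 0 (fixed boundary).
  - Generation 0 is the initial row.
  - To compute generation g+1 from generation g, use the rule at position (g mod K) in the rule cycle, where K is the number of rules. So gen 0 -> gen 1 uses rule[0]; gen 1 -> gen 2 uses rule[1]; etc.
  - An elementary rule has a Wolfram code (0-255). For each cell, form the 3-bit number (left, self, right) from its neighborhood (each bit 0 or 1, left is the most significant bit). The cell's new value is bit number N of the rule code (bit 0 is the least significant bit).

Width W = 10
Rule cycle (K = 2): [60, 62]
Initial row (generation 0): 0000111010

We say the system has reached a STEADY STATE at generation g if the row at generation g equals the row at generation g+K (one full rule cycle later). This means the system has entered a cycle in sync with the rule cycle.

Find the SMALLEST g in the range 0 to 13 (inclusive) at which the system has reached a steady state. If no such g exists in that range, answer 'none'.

Answer: none

Derivation:
Gen 0: 0000111010
Gen 1 (rule 60): 0000100111
Gen 2 (rule 62): 0001111100
Gen 3 (rule 60): 0001000010
Gen 4 (rule 62): 0011100111
Gen 5 (rule 60): 0010010100
Gen 6 (rule 62): 0111111110
Gen 7 (rule 60): 0100000001
Gen 8 (rule 62): 1110000011
Gen 9 (rule 60): 1001000010
Gen 10 (rule 62): 1111100111
Gen 11 (rule 60): 1000010100
Gen 12 (rule 62): 1100111110
Gen 13 (rule 60): 1010100001
Gen 14 (rule 62): 1111110011
Gen 15 (rule 60): 1000001010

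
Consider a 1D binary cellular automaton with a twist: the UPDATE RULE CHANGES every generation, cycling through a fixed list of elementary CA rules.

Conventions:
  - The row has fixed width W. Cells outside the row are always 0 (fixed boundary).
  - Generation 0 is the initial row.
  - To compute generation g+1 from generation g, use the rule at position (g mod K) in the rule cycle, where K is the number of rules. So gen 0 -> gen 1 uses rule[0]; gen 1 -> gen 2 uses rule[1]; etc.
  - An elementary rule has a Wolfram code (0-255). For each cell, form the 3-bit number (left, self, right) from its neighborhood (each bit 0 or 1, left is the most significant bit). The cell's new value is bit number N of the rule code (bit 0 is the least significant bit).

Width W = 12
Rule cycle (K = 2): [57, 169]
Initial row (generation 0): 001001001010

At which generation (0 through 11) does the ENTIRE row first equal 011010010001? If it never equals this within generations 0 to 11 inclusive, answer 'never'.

Answer: never

Derivation:
Gen 0: 001001001010
Gen 1 (rule 57): 100100100101
Gen 2 (rule 169): 000000000010
Gen 3 (rule 57): 111111111001
Gen 4 (rule 169): 111111110000
Gen 5 (rule 57): 100000001111
Gen 6 (rule 169): 001111101110
Gen 7 (rule 57): 101000011001
Gen 8 (rule 169): 010011010000
Gen 9 (rule 57): 001010101111
Gen 10 (rule 169): 100101011110
Gen 11 (rule 57): 010010110001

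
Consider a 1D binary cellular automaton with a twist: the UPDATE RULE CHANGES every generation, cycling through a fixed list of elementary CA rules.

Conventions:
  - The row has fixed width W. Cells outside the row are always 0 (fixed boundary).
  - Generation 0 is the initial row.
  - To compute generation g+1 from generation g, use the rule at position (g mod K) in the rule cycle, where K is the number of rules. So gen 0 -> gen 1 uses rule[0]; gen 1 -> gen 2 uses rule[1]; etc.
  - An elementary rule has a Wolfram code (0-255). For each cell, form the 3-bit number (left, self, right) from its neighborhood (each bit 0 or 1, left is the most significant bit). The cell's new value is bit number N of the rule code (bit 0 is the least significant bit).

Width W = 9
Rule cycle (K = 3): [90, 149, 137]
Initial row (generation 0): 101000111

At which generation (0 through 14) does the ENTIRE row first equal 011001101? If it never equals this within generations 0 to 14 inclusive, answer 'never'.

Gen 0: 101000111
Gen 1 (rule 90): 000101101
Gen 2 (rule 149): 110100001
Gen 3 (rule 137): 100001100
Gen 4 (rule 90): 010011110
Gen 5 (rule 149): 011001101
Gen 6 (rule 137): 010001000
Gen 7 (rule 90): 101010100
Gen 8 (rule 149): 101010111
Gen 9 (rule 137): 000000110
Gen 10 (rule 90): 000001111
Gen 11 (rule 149): 111100110
Gen 12 (rule 137): 111000100
Gen 13 (rule 90): 101101010
Gen 14 (rule 149): 100001011

Answer: 5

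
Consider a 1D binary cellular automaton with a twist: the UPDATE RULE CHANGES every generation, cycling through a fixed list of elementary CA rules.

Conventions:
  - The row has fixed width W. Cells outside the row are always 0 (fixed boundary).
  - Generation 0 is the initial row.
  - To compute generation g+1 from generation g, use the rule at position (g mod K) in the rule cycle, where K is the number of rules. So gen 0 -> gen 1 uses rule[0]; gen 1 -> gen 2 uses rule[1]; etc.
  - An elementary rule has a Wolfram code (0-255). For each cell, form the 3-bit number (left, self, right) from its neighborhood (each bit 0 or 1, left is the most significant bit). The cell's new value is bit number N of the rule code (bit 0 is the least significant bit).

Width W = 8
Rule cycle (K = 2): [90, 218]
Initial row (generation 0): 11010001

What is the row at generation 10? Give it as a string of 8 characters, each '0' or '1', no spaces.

Answer: 00011000

Derivation:
Gen 0: 11010001
Gen 1 (rule 90): 11001010
Gen 2 (rule 218): 11110001
Gen 3 (rule 90): 10011010
Gen 4 (rule 218): 01111001
Gen 5 (rule 90): 11001110
Gen 6 (rule 218): 11111111
Gen 7 (rule 90): 10000001
Gen 8 (rule 218): 01000010
Gen 9 (rule 90): 10100101
Gen 10 (rule 218): 00011000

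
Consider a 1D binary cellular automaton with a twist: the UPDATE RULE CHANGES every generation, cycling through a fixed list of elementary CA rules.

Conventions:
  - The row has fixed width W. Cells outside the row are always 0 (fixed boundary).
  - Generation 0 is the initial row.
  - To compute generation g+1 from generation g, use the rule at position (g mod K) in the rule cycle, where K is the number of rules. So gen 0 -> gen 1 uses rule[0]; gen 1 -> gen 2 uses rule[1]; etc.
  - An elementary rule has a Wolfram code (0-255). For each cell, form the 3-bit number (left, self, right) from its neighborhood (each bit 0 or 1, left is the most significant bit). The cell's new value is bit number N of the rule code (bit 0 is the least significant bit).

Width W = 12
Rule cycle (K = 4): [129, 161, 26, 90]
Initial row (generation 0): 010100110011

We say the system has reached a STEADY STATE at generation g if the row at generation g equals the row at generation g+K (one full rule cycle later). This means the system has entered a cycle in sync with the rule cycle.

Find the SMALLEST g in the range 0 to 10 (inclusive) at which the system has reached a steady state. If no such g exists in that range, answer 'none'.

Gen 0: 010100110011
Gen 1 (rule 129): 000000000000
Gen 2 (rule 161): 111111111111
Gen 3 (rule 26): 100000000000
Gen 4 (rule 90): 010000000000
Gen 5 (rule 129): 000111111111
Gen 6 (rule 161): 110011111110
Gen 7 (rule 26): 101110000001
Gen 8 (rule 90): 001011000010
Gen 9 (rule 129): 100000011000
Gen 10 (rule 161): 001111000011
Gen 11 (rule 26): 011000100110
Gen 12 (rule 90): 111101011111
Gen 13 (rule 129): 011000001110
Gen 14 (rule 161): 000011100100

Answer: none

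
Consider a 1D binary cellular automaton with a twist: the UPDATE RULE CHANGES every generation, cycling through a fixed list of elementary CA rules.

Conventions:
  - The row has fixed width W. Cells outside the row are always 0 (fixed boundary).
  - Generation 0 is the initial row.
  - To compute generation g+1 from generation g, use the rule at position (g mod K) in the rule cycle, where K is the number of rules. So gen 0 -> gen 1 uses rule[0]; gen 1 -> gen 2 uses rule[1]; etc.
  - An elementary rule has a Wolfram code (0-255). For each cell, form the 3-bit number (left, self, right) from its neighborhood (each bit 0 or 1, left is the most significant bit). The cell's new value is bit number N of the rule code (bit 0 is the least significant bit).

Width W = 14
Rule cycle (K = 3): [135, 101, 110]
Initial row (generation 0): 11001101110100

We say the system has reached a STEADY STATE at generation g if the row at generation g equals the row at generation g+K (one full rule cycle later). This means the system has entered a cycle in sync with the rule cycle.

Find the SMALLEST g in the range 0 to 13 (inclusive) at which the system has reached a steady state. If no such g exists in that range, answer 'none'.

Gen 0: 11001101110100
Gen 1 (rule 135): 00010000100101
Gen 2 (rule 101): 11010110100111
Gen 3 (rule 110): 11111111101101
Gen 4 (rule 135): 01111111000001
Gen 5 (rule 101): 00000001011101
Gen 6 (rule 110): 00000011110111
Gen 7 (rule 135): 11111101100010
Gen 8 (rule 101): 00000110101010
Gen 9 (rule 110): 00001111111110
Gen 10 (rule 135): 11110111111100
Gen 11 (rule 101): 00011000000101
Gen 12 (rule 110): 00111000001111
Gen 13 (rule 135): 11010011110110
Gen 14 (rule 101): 01110000011010
Gen 15 (rule 110): 11010000111110
Gen 16 (rule 135): 00010111011100

Answer: none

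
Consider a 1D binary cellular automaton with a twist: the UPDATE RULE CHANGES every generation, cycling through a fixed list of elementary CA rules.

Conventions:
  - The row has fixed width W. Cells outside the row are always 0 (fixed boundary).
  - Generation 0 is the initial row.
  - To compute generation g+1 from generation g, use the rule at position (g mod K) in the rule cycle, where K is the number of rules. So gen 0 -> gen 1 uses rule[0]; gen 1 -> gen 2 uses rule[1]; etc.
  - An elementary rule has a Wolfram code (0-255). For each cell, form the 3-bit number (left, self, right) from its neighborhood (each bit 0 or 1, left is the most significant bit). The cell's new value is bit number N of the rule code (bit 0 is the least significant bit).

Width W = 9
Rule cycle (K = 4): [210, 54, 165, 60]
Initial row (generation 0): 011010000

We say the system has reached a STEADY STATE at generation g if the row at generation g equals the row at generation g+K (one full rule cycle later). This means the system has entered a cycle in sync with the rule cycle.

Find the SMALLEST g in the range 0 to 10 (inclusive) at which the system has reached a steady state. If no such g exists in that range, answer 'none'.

Gen 0: 011010000
Gen 1 (rule 210): 101001000
Gen 2 (rule 54): 111111100
Gen 3 (rule 165): 011111001
Gen 4 (rule 60): 010000101
Gen 5 (rule 210): 101001000
Gen 6 (rule 54): 111111100
Gen 7 (rule 165): 011111001
Gen 8 (rule 60): 010000101
Gen 9 (rule 210): 101001000
Gen 10 (rule 54): 111111100
Gen 11 (rule 165): 011111001
Gen 12 (rule 60): 010000101
Gen 13 (rule 210): 101001000
Gen 14 (rule 54): 111111100

Answer: 1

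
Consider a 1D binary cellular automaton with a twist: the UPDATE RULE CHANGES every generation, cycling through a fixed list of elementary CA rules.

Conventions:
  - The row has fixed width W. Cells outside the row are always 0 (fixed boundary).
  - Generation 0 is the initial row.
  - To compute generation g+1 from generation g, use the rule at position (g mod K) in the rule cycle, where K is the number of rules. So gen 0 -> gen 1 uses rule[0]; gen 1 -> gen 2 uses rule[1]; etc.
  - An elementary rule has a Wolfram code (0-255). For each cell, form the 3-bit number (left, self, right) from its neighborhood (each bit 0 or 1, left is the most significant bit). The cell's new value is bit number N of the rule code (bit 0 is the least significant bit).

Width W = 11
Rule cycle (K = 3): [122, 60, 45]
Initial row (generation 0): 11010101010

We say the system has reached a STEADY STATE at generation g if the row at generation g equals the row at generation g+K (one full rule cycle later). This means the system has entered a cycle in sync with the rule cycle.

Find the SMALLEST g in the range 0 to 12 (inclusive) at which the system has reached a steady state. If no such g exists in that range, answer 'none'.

Gen 0: 11010101010
Gen 1 (rule 122): 11101010101
Gen 2 (rule 60): 10011111111
Gen 3 (rule 45): 10010000000
Gen 4 (rule 122): 01101000000
Gen 5 (rule 60): 01011100000
Gen 6 (rule 45): 01110001111
Gen 7 (rule 122): 11011011001
Gen 8 (rule 60): 10110110101
Gen 9 (rule 45): 11101101111
Gen 10 (rule 122): 10111111001
Gen 11 (rule 60): 11100000101
Gen 12 (rule 45): 10001110111
Gen 13 (rule 122): 01011011101
Gen 14 (rule 60): 01110110011
Gen 15 (rule 45): 01001100010

Answer: none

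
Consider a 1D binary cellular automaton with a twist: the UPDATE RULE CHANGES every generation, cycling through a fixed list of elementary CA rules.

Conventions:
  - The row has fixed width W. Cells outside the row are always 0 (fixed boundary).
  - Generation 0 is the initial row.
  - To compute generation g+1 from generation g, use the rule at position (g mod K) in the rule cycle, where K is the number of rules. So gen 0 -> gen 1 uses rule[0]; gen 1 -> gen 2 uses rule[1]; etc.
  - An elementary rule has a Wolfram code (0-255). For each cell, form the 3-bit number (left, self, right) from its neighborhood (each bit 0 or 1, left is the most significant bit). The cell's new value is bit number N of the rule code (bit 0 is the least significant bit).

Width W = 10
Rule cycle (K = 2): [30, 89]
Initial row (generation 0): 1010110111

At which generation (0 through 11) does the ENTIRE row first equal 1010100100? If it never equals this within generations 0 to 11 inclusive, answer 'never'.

Gen 0: 1010110111
Gen 1 (rule 30): 1010100100
Gen 2 (rule 89): 0000010011
Gen 3 (rule 30): 0000111110
Gen 4 (rule 89): 1110100011
Gen 5 (rule 30): 1000110110
Gen 6 (rule 89): 0110110111
Gen 7 (rule 30): 1100100100
Gen 8 (rule 89): 1110010011
Gen 9 (rule 30): 1001111110
Gen 10 (rule 89): 0101000011
Gen 11 (rule 30): 1101100110

Answer: 1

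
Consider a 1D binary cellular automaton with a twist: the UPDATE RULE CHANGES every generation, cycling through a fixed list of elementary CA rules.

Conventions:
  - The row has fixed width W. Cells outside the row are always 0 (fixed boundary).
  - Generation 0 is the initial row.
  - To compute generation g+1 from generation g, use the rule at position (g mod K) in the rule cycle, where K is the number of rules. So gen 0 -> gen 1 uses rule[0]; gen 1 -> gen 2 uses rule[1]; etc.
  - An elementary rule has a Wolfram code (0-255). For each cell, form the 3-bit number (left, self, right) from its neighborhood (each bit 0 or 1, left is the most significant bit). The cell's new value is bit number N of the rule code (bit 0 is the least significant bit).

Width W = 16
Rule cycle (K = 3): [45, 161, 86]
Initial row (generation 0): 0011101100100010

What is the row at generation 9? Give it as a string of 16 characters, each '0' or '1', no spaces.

Answer: 0000001110011100

Derivation:
Gen 0: 0011101100100010
Gen 1 (rule 45): 1010011000101010
Gen 2 (rule 161): 0100000010010100
Gen 3 (rule 86): 1110000111110110
Gen 4 (rule 45): 1000110100001100
Gen 5 (rule 161): 0010001001100001
Gen 6 (rule 86): 0111011110110011
Gen 7 (rule 45): 0100110001100010
Gen 8 (rule 161): 0000000100001000
Gen 9 (rule 86): 0000001110011100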